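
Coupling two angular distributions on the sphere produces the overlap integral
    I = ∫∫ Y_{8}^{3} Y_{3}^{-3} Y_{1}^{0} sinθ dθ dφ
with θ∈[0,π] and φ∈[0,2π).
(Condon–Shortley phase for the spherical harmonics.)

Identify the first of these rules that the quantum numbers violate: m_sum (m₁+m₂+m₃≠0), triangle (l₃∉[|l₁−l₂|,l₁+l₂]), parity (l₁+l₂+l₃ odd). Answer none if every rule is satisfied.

azimuthal sum: 3 − 3 + 0 = 0  ✓
5 ≤ 1 ≤ 11 (triangle on l)  ✗
L = 8 + 3 + 1 = 12 (even)

triangle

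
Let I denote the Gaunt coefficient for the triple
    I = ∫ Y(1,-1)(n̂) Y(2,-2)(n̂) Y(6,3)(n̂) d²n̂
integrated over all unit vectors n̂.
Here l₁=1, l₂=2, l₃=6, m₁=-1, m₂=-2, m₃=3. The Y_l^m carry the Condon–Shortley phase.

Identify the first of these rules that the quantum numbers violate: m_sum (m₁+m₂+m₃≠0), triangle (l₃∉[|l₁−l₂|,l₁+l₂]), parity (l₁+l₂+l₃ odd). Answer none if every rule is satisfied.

Σmᵢ = 0  ✓
l₃∈[|l₁−l₂|,l₁+l₂]=[1,3], have l₃=6  ✗
Σlᵢ = 9 ⇒ odd

triangle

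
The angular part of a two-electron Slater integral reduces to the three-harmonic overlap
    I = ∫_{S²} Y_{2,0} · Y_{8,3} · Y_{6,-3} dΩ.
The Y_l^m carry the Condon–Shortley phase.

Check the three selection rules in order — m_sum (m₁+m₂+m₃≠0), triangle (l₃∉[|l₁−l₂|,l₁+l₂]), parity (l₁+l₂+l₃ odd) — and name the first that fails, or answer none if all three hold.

none

m₁+m₂+m₃ = 0 + 3 − 3 = 0  ✓
triangle: |2−8|=6 ≤ l₃=6 ≤ 2+8=10  ✓
parity: l₁+l₂+l₃ = 16 is even  ✓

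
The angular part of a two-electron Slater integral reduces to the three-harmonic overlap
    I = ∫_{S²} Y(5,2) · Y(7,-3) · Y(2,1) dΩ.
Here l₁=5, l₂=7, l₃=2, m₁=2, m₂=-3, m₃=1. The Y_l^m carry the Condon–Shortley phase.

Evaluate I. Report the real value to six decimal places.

-0.248277

Rules hold: Σm=0, L=14 even, 2≤2≤12.
N = 11·15·5 = 825
Δ = 10!·0!·4!/15! = 1/15015
Racah Σ t=5..5: t=5:−1/57600 = -1/57600
⇒ 3j(5 7 2; 0 0 0)² = 21/715, sgn -1
Racah Σ t=3..3: t=3:−1/181440 = -1/181440
⇒ 3j(5 7 2; 2 -3 1)² = 32/1001, sgn +1
4πI² = N·(3j₀)²·(3jₘ)² = 1440/1859
I = -1·√(0.77461/4π) = -0.24827707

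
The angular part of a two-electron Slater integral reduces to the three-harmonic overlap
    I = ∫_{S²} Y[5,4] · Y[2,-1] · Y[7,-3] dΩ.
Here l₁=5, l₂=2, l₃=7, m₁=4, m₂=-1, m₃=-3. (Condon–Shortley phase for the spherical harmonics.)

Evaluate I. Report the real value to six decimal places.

m-sum 0 ✓  L=14 even ✓  3≤7≤7 ✓
Π(2lᵢ+1) = 11×5×15 = 825
triangle coeff Δ(5,2,7) = 1/15015
Σ_t [0,0]: t=0:+1/57600 = 1/57600
(3j)²=21/715 [(5 2 7; 0 0 0)], sign=-1
Σ_t [0,0]: t=0:+1/2177280 = 1/2177280
(3j)²=8/3003 [(5 2 7; 4 -1 -3)], sign=+1
⇒ 4πI² = 120/1859
I = (-1)√(120/1859/(4π)) = -0.07167142

-0.071671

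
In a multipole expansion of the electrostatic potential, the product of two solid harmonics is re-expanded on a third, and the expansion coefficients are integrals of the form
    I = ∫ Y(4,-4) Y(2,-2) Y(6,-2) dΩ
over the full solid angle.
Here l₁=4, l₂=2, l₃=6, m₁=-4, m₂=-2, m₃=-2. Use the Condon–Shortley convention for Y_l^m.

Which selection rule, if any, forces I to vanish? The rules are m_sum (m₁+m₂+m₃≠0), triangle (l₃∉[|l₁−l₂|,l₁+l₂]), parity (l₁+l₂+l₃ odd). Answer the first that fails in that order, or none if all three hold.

m_sum

azimuthal sum: -4 − 2 − 2 = -8  ✗
2 ≤ 6 ≤ 6 (triangle on l)
L = 4 + 2 + 6 = 12 (even)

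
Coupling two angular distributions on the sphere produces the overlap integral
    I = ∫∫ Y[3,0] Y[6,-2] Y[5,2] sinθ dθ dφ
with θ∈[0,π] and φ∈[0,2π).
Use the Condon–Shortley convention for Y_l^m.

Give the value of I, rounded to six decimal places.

m-sum 0 ✓  L=14 even ✓  3≤5≤9 ✓
Π(2lᵢ+1) = 7×13×11 = 1001
triangle coeff Δ(3,6,5) = 1/675675
Σ_t [1,3]: t=1:−1/8640 t=2:+1/2304 t=3:−1/8640 = 7/34560
(3j)²=7/429 [(3 6 5; 0 0 0)], sign=-1
Σ_t [1,3]: t=1:−1/8640 t=2:+1/5760 t=3:−1/60480 = 1/24192
(3j)²=8/3003 [(3 6 5; 0 -2 2)], sign=-1
⇒ 4πI² = 56/1287
I = (+1)√(56/1287/(4π)) = 0.05884368

0.058844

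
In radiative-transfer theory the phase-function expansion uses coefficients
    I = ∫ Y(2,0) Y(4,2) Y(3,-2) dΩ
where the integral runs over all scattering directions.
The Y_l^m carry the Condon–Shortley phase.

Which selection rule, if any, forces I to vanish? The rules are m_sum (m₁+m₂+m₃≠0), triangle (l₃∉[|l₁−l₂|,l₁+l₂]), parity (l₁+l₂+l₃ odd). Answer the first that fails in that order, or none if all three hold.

Σmᵢ = 0  ✓
l₃∈[|l₁−l₂|,l₁+l₂]=[2,6], have l₃=3  ✓
Σlᵢ = 9 ⇒ odd  ✗

parity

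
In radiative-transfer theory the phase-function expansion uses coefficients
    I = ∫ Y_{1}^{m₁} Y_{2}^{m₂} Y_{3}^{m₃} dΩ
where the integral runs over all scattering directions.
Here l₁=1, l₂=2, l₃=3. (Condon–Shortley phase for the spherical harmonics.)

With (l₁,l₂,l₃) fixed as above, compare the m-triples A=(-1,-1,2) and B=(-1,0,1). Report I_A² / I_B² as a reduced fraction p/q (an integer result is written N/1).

Same 1,2,3: normalisation and zero-m 3j drop out of the ratio.
A: Δ: 0! 2! 4! / 7! → 1/105; sum: t=0:+1/12 = 1/12; 3j²(1 2 3; -1 -1 2) = Δ·Π!·Σ² = 2/21  (sign -1)
B: Δ: 0! 2! 4! / 7! → 1/105; sum: t=0:+1/8 = 1/8; 3j²(1 2 3; -1 0 1) = Δ·Π!·Σ² = 2/35  (sign +1)
I_A²/I_B² = (2/21)/(2/35) = 5/3

5/3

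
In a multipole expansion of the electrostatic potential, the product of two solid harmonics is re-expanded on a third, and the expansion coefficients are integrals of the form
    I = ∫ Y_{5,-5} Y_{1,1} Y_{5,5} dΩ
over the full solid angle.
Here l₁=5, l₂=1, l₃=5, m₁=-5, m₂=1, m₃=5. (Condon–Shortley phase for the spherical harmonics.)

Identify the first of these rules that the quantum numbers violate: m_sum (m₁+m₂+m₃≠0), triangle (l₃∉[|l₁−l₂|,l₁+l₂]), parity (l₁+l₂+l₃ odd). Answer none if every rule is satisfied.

Σmᵢ = 1  ✗
l₃∈[|l₁−l₂|,l₁+l₂]=[4,6], have l₃=5
Σlᵢ = 11 ⇒ odd

m_sum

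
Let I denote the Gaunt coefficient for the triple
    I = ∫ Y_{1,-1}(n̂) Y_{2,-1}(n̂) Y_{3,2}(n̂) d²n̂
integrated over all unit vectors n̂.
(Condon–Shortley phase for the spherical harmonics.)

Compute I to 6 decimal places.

0.261169

Checks pass: Σm=0; 6 even; l₃=3∈[1,3].
(2·1+1)(2·2+1)(2·3+1) = 105
Δ: 0! 2! 4! / 7! → 1/105
sum: t=0:+1/4 = 1/4
3j²(1 2 3; 0 0 0) = Δ·Π!·Σ² = 3/35  (sign -1)
sum: t=0:+1/12 = 1/12
3j²(1 2 3; -1 -1 2) = Δ·Π!·Σ² = 2/21  (sign -1)
combine: 4πI² = 105·3/35·2/21 = 6/7
take √, sign +1: I = 0.26116903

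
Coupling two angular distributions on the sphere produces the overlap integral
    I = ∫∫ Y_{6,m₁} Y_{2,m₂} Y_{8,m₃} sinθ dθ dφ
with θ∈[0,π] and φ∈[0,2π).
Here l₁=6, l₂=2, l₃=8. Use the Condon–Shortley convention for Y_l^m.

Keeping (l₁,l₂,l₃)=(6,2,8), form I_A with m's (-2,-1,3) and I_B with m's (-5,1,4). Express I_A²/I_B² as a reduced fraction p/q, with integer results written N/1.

Shared (l₁,l₂,l₃)=(6,2,8): N and (l;000)² cancel in I_A²/I_B².
A: Δ = 0!·12!·4!/17! = 1/30940; Racah Σ t=0..0: t=0:+1/5806080 = 1/5806080; ⇒ 3j(6 2 8; -2 -1 3)² = 165/6188, sgn -1
B: Δ = 0!·12!·4!/17! = 1/30940; Racah Σ t=0..0: t=0:+1/239500800 = 1/239500800; ⇒ 3j(6 2 8; -5 1 4)² = 12/7735, sgn +1
I_A²/I_B² = (165/6188)/(12/7735) = 275/16

275/16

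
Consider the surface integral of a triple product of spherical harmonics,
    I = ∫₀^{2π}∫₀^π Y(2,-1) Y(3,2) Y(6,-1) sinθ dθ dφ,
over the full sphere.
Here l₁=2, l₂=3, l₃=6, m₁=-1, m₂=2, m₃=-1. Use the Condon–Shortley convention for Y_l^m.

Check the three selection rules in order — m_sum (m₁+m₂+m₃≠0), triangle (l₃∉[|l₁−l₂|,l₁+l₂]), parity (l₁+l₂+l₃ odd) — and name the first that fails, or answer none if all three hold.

triangle

Σmᵢ = 0  ✓
l₃∈[|l₁−l₂|,l₁+l₂]=[1,5], have l₃=6  ✗
Σlᵢ = 11 ⇒ odd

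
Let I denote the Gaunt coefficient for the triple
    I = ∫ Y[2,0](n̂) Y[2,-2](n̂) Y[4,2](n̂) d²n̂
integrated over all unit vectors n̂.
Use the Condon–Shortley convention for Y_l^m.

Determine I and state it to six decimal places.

0.156078

m-sum 0 ✓  L=8 even ✓  0≤4≤4 ✓
Π(2lᵢ+1) = 5×5×9 = 225
triangle coeff Δ(2,2,4) = 1/630
Σ_t [0,0]: t=0:+1/16 = 1/16
(3j)²=2/35 [(2 2 4; 0 0 0)], sign=+1
Σ_t [0,0]: t=0:+1/96 = 1/96
(3j)²=1/42 [(2 2 4; 0 -2 2)], sign=+1
⇒ 4πI² = 15/49
I = (+1)√(15/49/(4π)) = 0.15607835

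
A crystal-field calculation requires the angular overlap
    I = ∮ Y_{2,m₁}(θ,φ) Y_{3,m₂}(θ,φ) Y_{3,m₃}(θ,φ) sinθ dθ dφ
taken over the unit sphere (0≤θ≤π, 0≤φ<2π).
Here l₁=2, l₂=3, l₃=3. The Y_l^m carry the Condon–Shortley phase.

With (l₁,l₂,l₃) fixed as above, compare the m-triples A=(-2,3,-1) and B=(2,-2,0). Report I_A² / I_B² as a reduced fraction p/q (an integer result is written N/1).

1/2

Shared (l₁,l₂,l₃)=(2,3,3): N and (l;000)² cancel in I_A²/I_B².
A: Δ = 2!·2!·4!/9! = 1/3780; Racah Σ t=2..2: t=2:+1/96 = 1/96; ⇒ 3j(2 3 3; -2 3 -1)² = 1/42, sgn +1
B: Δ = 2!·2!·4!/9! = 1/3780; Racah Σ t=0..0: t=0:+1/24 = 1/24; ⇒ 3j(2 3 3; 2 -2 0)² = 1/21, sgn -1
I_A²/I_B² = (1/42)/(1/21) = 1/2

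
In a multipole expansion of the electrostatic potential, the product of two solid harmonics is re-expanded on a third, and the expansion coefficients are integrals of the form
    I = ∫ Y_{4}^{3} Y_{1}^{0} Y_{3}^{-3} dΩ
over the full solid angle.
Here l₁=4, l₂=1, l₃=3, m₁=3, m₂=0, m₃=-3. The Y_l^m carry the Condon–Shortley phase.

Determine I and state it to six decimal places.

-0.162868

m-sum 0 ✓  L=8 even ✓  3≤3≤5 ✓
Π(2lᵢ+1) = 9×3×7 = 189
triangle coeff Δ(4,1,3) = 1/252
Σ_t [1,1]: t=1:−1/36 = -1/36
(3j)²=4/63 [(4 1 3; 0 0 0)], sign=+1
Σ_t [1,1]: t=1:−1/720 = -1/720
(3j)²=1/36 [(4 1 3; 3 0 -3)], sign=-1
⇒ 4πI² = 1/3
I = (-1)√(1/3/(4π)) = -0.16286750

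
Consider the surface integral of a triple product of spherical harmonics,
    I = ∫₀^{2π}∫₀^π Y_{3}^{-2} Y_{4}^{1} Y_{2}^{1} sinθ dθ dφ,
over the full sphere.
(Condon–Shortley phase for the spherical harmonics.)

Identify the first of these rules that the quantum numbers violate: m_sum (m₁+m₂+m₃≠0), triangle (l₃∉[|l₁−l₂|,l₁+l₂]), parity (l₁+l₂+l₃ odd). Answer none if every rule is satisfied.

m₁+m₂+m₃ = -2 + 1 + 1 = 0  ✓
triangle: |3−4|=1 ≤ l₃=2 ≤ 3+4=7  ✓
parity: l₁+l₂+l₃ = 9 is odd  ✗

parity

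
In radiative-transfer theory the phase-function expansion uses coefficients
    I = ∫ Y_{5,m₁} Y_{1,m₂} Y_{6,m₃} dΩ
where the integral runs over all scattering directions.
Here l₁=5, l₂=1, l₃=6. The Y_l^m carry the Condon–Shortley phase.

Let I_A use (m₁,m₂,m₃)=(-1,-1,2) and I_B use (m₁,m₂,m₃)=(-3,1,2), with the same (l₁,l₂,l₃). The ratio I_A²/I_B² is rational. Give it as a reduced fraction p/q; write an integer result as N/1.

Same 5,1,6: normalisation and zero-m 3j drop out of the ratio.
A: Δ: 0! 10! 2! / 13! → 1/858; sum: t=0:+1/34560 = 1/34560; 3j²(5 1 6; -1 -1 2) = Δ·Π!·Σ² = 14/429  (sign +1)
B: Δ: 0! 10! 2! / 13! → 1/858; sum: t=0:+1/161280 = 1/161280; 3j²(5 1 6; -3 1 2) = Δ·Π!·Σ² = 1/143  (sign +1)
I_A²/I_B² = (14/429)/(1/143) = 14/3

14/3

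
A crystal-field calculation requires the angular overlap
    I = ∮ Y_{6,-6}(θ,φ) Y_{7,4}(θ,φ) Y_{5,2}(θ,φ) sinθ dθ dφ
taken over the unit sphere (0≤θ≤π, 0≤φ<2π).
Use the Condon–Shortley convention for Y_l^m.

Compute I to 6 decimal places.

0.159414

m-sum 0 ✓  L=18 even ✓  1≤5≤13 ✓
Π(2lᵢ+1) = 13×15×11 = 2145
triangle coeff Δ(6,7,5) = 1/174594420
Σ_t [2,6]: t=2:+1/4147200 t=3:−1/207360 t=4:+1/82944 t=5:−1/207360 t=6:+1/4147200 = 1/345600
(3j)²=420/46189 [(6 7 5; 0 0 0)], sign=-1
Σ_t [8,8]: t=8:+1/34836480 = 1/34836480
(3j)²=275/16796 [(6 7 5; -6 4 2)], sign=-1
⇒ 4πI² = 433125/1356277
I = (+1)√(433125/1356277/(4π)) = 0.15941438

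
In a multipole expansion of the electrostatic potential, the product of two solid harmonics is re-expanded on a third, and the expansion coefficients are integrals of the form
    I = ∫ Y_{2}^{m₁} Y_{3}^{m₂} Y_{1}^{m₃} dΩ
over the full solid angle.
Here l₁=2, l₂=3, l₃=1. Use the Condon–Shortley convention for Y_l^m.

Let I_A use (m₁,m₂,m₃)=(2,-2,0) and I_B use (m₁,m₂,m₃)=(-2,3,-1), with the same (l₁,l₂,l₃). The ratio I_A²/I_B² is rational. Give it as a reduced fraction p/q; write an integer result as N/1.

1/3

Same 2,3,1: normalisation and zero-m 3j drop out of the ratio.
A: Δ: 4! 0! 2! / 7! → 1/105; sum: t=0:+1/24 = 1/24; 3j²(2 3 1; 2 -2 0) = Δ·Π!·Σ² = 1/21  (sign -1)
B: Δ: 4! 0! 2! / 7! → 1/105; sum: t=4:+1/48 = 1/48; 3j²(2 3 1; -2 3 -1) = Δ·Π!·Σ² = 1/7  (sign +1)
I_A²/I_B² = (1/21)/(1/7) = 1/3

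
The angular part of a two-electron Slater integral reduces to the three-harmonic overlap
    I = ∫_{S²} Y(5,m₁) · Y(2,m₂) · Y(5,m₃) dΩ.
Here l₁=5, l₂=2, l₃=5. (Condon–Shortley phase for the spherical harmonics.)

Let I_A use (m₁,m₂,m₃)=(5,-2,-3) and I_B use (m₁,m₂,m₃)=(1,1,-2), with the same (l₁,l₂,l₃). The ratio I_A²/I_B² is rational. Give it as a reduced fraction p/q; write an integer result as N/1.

Same 5,2,5: normalisation and zero-m 3j drop out of the ratio.
A: Δ: 2! 8! 2! / 13! → 1/38610; sum: t=0:+1/161280 = 1/161280; 3j²(5 2 5; 5 -2 -3) = Δ·Π!·Σ² = 1/143  (sign +1)
B: Δ: 2! 8! 2! / 13! → 1/38610; sum: t=1:−1/1440 t=2:+1/2880 = -1/2880; 3j²(5 2 5; 1 1 -2) = Δ·Π!·Σ² = 7/715  (sign +1)
I_A²/I_B² = (1/143)/(7/715) = 5/7

5/7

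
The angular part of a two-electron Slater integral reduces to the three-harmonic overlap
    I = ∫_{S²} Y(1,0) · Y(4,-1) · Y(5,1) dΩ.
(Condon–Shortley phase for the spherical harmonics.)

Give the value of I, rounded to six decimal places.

m-sum 0 ✓  L=10 even ✓  3≤5≤5 ✓
Π(2lᵢ+1) = 3×9×11 = 297
triangle coeff Δ(1,4,5) = 1/495
Σ_t [0,0]: t=0:+1/576 = 1/576
(3j)²=5/99 [(1 4 5; 0 0 0)], sign=-1
Σ_t [0,0]: t=0:+1/720 = 1/720
(3j)²=8/165 [(1 4 5; 0 -1 1)], sign=+1
⇒ 4πI² = 8/11
I = (-1)√(8/11/(4π)) = -0.24057125

-0.240571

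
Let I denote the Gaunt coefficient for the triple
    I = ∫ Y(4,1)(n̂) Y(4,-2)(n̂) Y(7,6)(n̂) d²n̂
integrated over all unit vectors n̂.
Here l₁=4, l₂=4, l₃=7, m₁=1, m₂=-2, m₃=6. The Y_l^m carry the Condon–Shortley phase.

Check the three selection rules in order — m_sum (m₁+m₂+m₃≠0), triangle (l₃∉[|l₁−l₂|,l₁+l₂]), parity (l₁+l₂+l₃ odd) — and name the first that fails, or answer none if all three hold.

m_sum

m₁+m₂+m₃ = 1 − 2 + 6 = 5  ✗
triangle: |4−4|=0 ≤ l₃=7 ≤ 4+4=8
parity: l₁+l₂+l₃ = 15 is odd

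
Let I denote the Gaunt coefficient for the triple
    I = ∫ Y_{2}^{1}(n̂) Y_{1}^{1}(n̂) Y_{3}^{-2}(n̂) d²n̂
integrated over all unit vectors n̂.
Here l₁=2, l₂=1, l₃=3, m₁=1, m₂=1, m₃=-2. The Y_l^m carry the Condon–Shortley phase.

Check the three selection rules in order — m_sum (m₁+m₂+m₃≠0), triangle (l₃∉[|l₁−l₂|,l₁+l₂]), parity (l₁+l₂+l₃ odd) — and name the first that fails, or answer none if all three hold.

none

azimuthal sum: 1 + 1 − 2 = 0  ✓
1 ≤ 3 ≤ 3 (triangle on l)  ✓
L = 2 + 1 + 3 = 6 (even)  ✓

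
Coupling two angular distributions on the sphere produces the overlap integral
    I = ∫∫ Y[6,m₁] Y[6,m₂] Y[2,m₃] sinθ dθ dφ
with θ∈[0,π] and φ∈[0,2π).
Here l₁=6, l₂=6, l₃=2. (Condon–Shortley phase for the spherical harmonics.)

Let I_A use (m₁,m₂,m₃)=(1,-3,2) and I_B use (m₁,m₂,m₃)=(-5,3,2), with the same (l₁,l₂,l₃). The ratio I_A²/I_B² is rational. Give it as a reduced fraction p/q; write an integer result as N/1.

24/11

l's match ⇒ only the (l;m) 3-j factors differ between A and B.
A: triangle coeff Δ(6,6,2) = 1/90090; Σ_t [3,3]: t=3:−1/120960 = -1/120960; (3j)²=24/1001 [(6 6 2; 1 -3 2)], sign=-1
B: triangle coeff Δ(6,6,2) = 1/90090; Σ_t [9,9]: t=9:−1/1451520 = -1/1451520; (3j)²=1/91 [(6 6 2; -5 3 2)], sign=-1
I_A²/I_B² = (24/1001)/(1/91) = 24/11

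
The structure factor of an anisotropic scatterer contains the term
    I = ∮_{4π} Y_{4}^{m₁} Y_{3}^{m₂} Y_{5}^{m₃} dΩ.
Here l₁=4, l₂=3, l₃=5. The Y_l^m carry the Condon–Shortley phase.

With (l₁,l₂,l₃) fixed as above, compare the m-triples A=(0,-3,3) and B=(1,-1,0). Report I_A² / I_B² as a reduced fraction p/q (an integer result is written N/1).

Shared (l₁,l₂,l₃)=(4,3,5): N and (l;000)² cancel in I_A²/I_B².
A: Δ = 2!·6!·4!/13! = 1/180180; Racah Σ t=0..0: t=0:+1/2304 = 1/2304; ⇒ 3j(4 3 5; 0 -3 3)² = 5/143, sgn +1
B: Δ = 2!·6!·4!/13! = 1/180180; Racah Σ t=0..2: t=0:+1/288 t=1:−1/288 t=2:+1/5760 = 1/5760; ⇒ 3j(4 3 5; 1 -1 0)² = 1/12012, sgn -1
I_A²/I_B² = (5/143)/(1/12012) = 420/1

420/1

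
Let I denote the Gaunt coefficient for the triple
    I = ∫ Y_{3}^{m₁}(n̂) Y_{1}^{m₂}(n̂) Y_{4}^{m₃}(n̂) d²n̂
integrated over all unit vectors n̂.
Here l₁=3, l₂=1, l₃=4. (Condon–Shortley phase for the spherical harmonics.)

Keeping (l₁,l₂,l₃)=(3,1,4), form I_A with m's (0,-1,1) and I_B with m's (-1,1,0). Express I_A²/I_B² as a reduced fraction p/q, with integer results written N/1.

l's match ⇒ only the (l;m) 3-j factors differ between A and B.
A: triangle coeff Δ(3,1,4) = 1/252; Σ_t [0,0]: t=0:+1/72 = 1/72; (3j)²=5/126 [(3 1 4; 0 -1 1)], sign=-1
B: triangle coeff Δ(3,1,4) = 1/252; Σ_t [0,0]: t=0:+1/96 = 1/96; (3j)²=1/42 [(3 1 4; -1 1 0)], sign=+1
I_A²/I_B² = (5/126)/(1/42) = 5/3

5/3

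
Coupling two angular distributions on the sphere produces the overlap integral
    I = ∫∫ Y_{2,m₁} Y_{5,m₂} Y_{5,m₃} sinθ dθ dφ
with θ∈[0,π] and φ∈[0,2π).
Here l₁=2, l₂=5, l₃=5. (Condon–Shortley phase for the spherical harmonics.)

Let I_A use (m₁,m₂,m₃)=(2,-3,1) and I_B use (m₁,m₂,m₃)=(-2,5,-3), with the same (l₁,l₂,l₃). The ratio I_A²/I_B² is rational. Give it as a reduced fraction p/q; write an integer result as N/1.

56/15

Shared (l₁,l₂,l₃)=(2,5,5): N and (l;000)² cancel in I_A²/I_B².
A: Δ = 2!·2!·8!/13! = 1/38610; Racah Σ t=0..0: t=0:+1/5760 = 1/5760; ⇒ 3j(2 5 5; 2 -3 1)² = 56/2145, sgn +1
B: Δ = 2!·2!·8!/13! = 1/38610; Racah Σ t=2..2: t=2:+1/161280 = 1/161280; ⇒ 3j(2 5 5; -2 5 -3)² = 1/143, sgn +1
I_A²/I_B² = (56/2145)/(1/143) = 56/15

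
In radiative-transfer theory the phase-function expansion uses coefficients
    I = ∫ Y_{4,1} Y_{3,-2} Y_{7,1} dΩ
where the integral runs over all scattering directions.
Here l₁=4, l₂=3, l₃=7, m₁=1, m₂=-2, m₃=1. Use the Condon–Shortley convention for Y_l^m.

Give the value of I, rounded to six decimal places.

Checks pass: Σm=0; 14 even; l₃=7∈[1,7].
(2·4+1)(2·3+1)(2·7+1) = 945
Δ: 0! 8! 6! / 15! → 1/45045
sum: t=0:+1/20736 = 1/20736
3j²(4 3 7; 0 0 0) = Δ·Π!·Σ² = 35/1287  (sign -1)
sum: t=0:+1/86400 = 1/86400
3j²(4 3 7; 1 -2 1) = Δ·Π!·Σ² = 16/2145  (sign +1)
combine: 4πI² = 945·35/1287·16/2145 = 3920/20449
take √, sign -1: I = -0.12350998

-0.123510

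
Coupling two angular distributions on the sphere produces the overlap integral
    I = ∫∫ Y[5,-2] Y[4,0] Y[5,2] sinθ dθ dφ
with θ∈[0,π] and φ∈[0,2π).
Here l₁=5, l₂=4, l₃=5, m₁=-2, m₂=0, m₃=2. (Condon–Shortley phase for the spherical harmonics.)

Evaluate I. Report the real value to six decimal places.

-0.021700

Rules hold: Σm=0, L=14 even, 1≤5≤9.
N = 11·9·11 = 1089
Δ = 4!·6!·4!/15! = 1/3153150
Racah Σ t=0..4: t=0:+1/69120 t=1:−1/1728 t=2:+1/576 t=3:−1/1728 t=4:+1/69120 = 7/11520
⇒ 3j(5 4 5; 0 0 0)² = 2/143, sgn -1
Racah Σ t=1..4: t=1:−1/25920 t=2:+1/1920 t=3:−1/1728 t=4:+1/20736 = -1/20736
⇒ 3j(5 4 5; -2 0 2)² = 1/2574, sgn +1
4πI² = N·(3j₀)²·(3jₘ)² = 1/169
I = -1·√(0.00591716/4π) = -0.02169960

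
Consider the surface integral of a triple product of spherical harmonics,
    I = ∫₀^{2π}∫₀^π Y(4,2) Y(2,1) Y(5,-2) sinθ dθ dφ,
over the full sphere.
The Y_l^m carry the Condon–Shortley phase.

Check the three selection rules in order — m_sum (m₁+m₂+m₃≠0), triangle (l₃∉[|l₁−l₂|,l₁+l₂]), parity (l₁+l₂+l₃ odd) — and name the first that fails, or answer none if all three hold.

m_sum

Σmᵢ = 1  ✗
l₃∈[|l₁−l₂|,l₁+l₂]=[2,6], have l₃=5
Σlᵢ = 11 ⇒ odd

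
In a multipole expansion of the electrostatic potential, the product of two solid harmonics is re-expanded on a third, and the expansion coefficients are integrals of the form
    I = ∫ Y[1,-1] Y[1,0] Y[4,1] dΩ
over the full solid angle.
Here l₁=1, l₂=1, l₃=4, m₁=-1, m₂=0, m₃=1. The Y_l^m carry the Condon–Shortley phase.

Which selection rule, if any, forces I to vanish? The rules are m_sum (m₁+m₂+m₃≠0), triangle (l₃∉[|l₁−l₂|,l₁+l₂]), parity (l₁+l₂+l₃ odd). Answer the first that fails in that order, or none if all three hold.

triangle

m₁+m₂+m₃ = -1 + 0 + 1 = 0  ✓
triangle: |1−1|=0 ≤ l₃=4 ≤ 1+1=2  ✗
parity: l₁+l₂+l₃ = 6 is even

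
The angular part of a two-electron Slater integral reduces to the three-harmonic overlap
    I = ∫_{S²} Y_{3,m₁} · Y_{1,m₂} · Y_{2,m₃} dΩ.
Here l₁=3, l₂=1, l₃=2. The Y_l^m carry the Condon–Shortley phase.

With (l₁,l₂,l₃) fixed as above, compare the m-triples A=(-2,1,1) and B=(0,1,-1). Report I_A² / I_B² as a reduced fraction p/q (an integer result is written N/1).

10/3

l's match ⇒ only the (l;m) 3-j factors differ between A and B.
A: triangle coeff Δ(3,1,2) = 1/105; Σ_t [2,2]: t=2:+1/12 = 1/12; (3j)²=2/21 [(3 1 2; -2 1 1)], sign=-1
B: triangle coeff Δ(3,1,2) = 1/105; Σ_t [2,2]: t=2:+1/12 = 1/12; (3j)²=1/35 [(3 1 2; 0 1 -1)], sign=-1
I_A²/I_B² = (2/21)/(1/35) = 10/3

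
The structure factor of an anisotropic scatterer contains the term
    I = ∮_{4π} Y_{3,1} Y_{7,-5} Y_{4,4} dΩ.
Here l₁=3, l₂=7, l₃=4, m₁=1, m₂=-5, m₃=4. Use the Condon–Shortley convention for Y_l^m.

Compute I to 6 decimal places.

m-sum 0 ✓  L=14 even ✓  4≤4≤10 ✓
Π(2lᵢ+1) = 7×15×9 = 945
triangle coeff Δ(3,7,4) = 1/45045
Σ_t [3,3]: t=3:−1/20736 = -1/20736
(3j)²=35/1287 [(3 7 4; 0 0 0)], sign=-1
Σ_t [2,2]: t=2:+1/1935360 = 1/1935360
(3j)²=1/91 [(3 7 4; 1 -5 4)], sign=+1
⇒ 4πI² = 525/1859
I = (-1)√(525/1859/(4π)) = -0.14991153

-0.149912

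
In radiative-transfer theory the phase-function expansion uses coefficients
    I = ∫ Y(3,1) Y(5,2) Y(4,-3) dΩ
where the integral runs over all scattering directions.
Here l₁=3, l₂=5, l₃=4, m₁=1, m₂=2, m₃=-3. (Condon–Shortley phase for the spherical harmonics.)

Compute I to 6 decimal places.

-0.171363

m-sum 0 ✓  L=12 even ✓  2≤4≤8 ✓
Π(2lᵢ+1) = 7×11×9 = 693
triangle coeff Δ(3,5,4) = 1/180180
Σ_t [1,3]: t=1:−1/576 t=2:+1/144 t=3:−1/576 = 1/288
(3j)²=20/1001 [(3 5 4; 0 0 0)], sign=+1
Σ_t [1,2]: t=1:−1/4320 t=2:+1/960 = 7/8640
(3j)²=343/12870 [(3 5 4; 1 2 -3)], sign=-1
⇒ 4πI² = 686/1859
I = (-1)√(686/1859/(4π)) = -0.17136315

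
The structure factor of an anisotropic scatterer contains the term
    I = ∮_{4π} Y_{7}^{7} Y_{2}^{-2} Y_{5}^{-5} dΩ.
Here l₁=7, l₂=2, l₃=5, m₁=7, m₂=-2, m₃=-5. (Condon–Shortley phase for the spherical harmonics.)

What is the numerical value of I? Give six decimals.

-0.358536

Checks pass: Σm=0; 14 even; l₃=5∈[5,9].
(2·7+1)(2·2+1)(2·5+1) = 825
Δ: 4! 10! 0! / 15! → 1/15015
sum: t=2:+1/57600 = 1/57600
3j²(7 2 5; 0 0 0) = Δ·Π!·Σ² = 21/715  (sign -1)
sum: t=0:+1/87091200 = 1/87091200
3j²(7 2 5; 7 -2 -5) = Δ·Π!·Σ² = 1/15  (sign +1)
combine: 4πI² = 825·21/715·1/15 = 21/13
take √, sign -1: I = -0.35853622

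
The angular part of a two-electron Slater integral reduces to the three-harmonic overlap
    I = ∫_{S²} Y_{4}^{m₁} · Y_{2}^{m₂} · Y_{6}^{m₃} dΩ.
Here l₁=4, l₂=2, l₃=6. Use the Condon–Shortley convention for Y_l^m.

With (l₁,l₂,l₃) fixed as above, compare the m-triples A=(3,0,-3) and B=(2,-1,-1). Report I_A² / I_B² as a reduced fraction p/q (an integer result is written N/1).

Shared (l₁,l₂,l₃)=(4,2,6): N and (l;000)² cancel in I_A²/I_B².
A: Δ = 0!·8!·4!/13! = 1/6435; Racah Σ t=0..0: t=0:+1/20160 = 1/20160; ⇒ 3j(4 2 6; 3 0 -3)² = 12/715, sgn -1
B: Δ = 0!·8!·4!/13! = 1/6435; Racah Σ t=0..0: t=0:+1/8640 = 1/8640; ⇒ 3j(4 2 6; 2 -1 -1)² = 14/1287, sgn -1
I_A²/I_B² = (12/715)/(14/1287) = 54/35

54/35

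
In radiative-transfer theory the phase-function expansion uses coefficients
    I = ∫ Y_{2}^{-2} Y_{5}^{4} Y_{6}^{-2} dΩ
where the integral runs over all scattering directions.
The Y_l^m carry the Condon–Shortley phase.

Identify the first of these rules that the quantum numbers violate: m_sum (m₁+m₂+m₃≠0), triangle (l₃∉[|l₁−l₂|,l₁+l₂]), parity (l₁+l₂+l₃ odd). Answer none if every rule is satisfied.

azimuthal sum: -2 + 4 − 2 = 0  ✓
3 ≤ 6 ≤ 7 (triangle on l)  ✓
L = 2 + 5 + 6 = 13 (odd)  ✗

parity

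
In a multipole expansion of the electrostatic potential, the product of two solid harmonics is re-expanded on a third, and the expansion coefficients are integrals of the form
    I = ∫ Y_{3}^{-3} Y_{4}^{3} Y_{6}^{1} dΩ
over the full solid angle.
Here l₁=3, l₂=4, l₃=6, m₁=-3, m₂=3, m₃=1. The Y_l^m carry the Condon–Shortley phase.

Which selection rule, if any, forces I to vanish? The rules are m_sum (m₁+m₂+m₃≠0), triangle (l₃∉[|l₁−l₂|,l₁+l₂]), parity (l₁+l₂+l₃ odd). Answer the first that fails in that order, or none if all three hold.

m₁+m₂+m₃ = -3 + 3 + 1 = 1  ✗
triangle: |3−4|=1 ≤ l₃=6 ≤ 3+4=7
parity: l₁+l₂+l₃ = 13 is odd

m_sum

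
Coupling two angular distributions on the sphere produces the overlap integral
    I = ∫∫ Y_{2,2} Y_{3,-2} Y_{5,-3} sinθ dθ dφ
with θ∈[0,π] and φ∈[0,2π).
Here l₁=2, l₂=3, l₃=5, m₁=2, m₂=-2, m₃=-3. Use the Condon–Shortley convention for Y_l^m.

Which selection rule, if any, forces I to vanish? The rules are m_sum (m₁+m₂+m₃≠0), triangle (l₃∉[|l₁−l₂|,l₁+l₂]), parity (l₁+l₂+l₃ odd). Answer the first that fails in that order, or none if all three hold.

m_sum

m₁+m₂+m₃ = 2 − 2 − 3 = -3  ✗
triangle: |2−3|=1 ≤ l₃=5 ≤ 2+3=5
parity: l₁+l₂+l₃ = 10 is even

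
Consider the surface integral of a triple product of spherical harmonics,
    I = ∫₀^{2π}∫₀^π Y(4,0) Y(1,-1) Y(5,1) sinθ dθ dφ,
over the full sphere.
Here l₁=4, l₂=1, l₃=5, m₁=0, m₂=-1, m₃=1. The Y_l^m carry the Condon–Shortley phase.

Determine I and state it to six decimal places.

-0.190188

m-sum 0 ✓  L=10 even ✓  3≤5≤5 ✓
Π(2lᵢ+1) = 9×3×11 = 297
triangle coeff Δ(4,1,5) = 1/495
Σ_t [0,0]: t=0:+1/576 = 1/576
(3j)²=5/99 [(4 1 5; 0 0 0)], sign=-1
Σ_t [0,0]: t=0:+1/1152 = 1/1152
(3j)²=1/33 [(4 1 5; 0 -1 1)], sign=+1
⇒ 4πI² = 5/11
I = (-1)√(5/11/(4π)) = -0.19018827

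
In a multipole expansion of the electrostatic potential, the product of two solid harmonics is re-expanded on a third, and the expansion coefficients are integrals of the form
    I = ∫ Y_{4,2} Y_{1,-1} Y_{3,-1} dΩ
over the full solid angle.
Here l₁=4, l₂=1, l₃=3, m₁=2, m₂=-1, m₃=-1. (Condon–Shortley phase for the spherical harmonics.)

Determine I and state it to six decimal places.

m-sum 0 ✓  L=8 even ✓  3≤3≤5 ✓
Π(2lᵢ+1) = 9×3×7 = 189
triangle coeff Δ(4,1,3) = 1/252
Σ_t [1,1]: t=1:−1/36 = -1/36
(3j)²=4/63 [(4 1 3; 0 0 0)], sign=+1
Σ_t [0,0]: t=0:+1/96 = 1/96
(3j)²=5/84 [(4 1 3; 2 -1 -1)], sign=+1
⇒ 4πI² = 5/7
I = (+1)√(5/7/(4π)) = 0.23841361

0.238414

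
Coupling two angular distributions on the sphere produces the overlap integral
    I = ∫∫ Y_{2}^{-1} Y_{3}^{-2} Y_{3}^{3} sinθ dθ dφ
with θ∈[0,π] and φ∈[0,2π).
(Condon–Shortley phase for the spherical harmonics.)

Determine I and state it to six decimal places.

-0.210261

m-sum 0 ✓  L=8 even ✓  1≤3≤5 ✓
Π(2lᵢ+1) = 5×7×7 = 245
triangle coeff Δ(2,3,3) = 1/3780
Σ_t [0,2]: t=0:+1/24 t=1:−1/4 t=2:+1/24 = -1/6
(3j)²=4/105 [(2 3 3; 0 0 0)], sign=+1
Σ_t [1,1]: t=1:−1/48 = -1/48
(3j)²=5/84 [(2 3 3; -1 -2 3)], sign=-1
⇒ 4πI² = 5/9
I = (-1)√(5/9/(4π)) = -0.21026104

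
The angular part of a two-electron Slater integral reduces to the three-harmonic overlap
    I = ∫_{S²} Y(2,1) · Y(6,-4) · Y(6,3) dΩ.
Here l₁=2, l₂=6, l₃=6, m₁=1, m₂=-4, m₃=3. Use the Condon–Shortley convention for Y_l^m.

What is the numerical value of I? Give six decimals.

Rules hold: Σm=0, L=14 even, 4≤6≤8.
N = 5·13·13 = 845
Δ = 2!·2!·10!/15! = 1/90090
Racah Σ t=0..2: t=0:+1/69120 t=1:−1/14400 t=2:+1/69120 = -7/172800
⇒ 3j(2 6 6; 0 0 0)² = 14/715, sgn -1
Racah Σ t=0..1: t=0:+1/161280 t=1:−1/725760 = 1/207360
⇒ 3j(2 6 6; 1 -4 3)² = 7/286, sgn -1
4πI² = N·(3j₀)²·(3jₘ)² = 49/121
I = +1·√(0.404959/4π) = 0.17951487

0.179515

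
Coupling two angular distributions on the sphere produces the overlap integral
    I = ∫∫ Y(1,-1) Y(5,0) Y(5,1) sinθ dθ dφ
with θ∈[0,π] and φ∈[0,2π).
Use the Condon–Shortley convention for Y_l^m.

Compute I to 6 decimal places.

0.000000

l₁+l₂+l₃=11 is odd: 3j(l;000)=0 ⇒ I=0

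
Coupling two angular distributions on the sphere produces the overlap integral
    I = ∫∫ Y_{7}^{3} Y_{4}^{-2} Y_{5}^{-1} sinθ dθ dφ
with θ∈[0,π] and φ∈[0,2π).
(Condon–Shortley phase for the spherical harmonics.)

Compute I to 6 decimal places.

Checks pass: Σm=0; 16 even; l₃=5∈[3,11].
(2·7+1)(2·4+1)(2·5+1) = 1485
Δ: 6! 8! 2! / 17! → 1/6126120
sum: t=2:+1/69120 t=3:−1/20736 t=4:+1/69120 = -1/51840
3j²(7 4 5; 0 0 0) = Δ·Π!·Σ² = 280/21879  (sign +1)
sum: t=0:+1/829440 t=1:−1/86400 t=2:+1/138240 = -13/4147200
3j²(7 4 5; 3 -2 -1) = Δ·Π!·Σ² = 13/3740  (sign -1)
combine: 4πI² = 1485·280/21879·13/3740 = 210/3179
take √, sign -1: I = -0.07250358

-0.072504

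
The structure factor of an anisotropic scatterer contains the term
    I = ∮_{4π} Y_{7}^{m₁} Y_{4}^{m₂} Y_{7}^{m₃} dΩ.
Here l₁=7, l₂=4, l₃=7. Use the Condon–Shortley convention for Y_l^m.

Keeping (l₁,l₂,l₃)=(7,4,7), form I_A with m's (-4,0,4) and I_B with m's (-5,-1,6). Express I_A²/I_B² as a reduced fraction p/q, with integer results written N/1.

128/65

Same 7,4,7: normalisation and zero-m 3j drop out of the ratio.
A: Δ: 4! 10! 4! / 19! → 1/58198140; sum: t=1:−1/130636800 t=2:+1/5806080 t=3:−1/2903040 t=4:+1/17418240 = -1/8164800; 3j²(7 4 7; -4 0 4) = Δ·Π!·Σ² = 11264/1322685  (sign +1)
B: Δ: 4! 10! 4! / 19! → 1/58198140; sum: t=2:+1/87091200 t=3:−1/52254720 = -1/130636800; 3j²(7 4 7; -5 -1 6) = Δ·Π!·Σ² = 88/20349  (sign +1)
I_A²/I_B² = (11264/1322685)/(88/20349) = 128/65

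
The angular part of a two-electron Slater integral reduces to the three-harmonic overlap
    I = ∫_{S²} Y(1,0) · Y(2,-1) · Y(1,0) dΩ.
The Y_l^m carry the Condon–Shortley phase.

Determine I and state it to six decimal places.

0 − 1 + 0 = -1 ≠ 0: azimuthal integral kills it; I = 0

0.000000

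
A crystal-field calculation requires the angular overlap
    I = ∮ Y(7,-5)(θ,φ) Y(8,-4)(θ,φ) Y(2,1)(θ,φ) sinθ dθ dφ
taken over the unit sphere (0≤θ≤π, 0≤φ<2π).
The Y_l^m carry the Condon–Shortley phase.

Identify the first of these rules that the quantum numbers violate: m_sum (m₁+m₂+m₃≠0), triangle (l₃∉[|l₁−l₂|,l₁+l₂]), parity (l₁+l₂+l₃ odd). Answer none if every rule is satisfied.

m₁+m₂+m₃ = -5 − 4 + 1 = -8  ✗
triangle: |7−8|=1 ≤ l₃=2 ≤ 7+8=15
parity: l₁+l₂+l₃ = 17 is odd

m_sum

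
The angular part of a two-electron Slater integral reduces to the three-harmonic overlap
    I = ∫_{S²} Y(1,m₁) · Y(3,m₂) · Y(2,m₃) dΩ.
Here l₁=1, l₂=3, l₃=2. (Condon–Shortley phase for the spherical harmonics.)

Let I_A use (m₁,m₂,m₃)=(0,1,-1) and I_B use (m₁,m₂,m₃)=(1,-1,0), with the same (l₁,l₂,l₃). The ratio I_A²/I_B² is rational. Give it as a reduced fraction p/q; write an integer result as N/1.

4/3

Same 1,3,2: normalisation and zero-m 3j drop out of the ratio.
A: Δ: 2! 0! 4! / 7! → 1/105; sum: t=1:−1/6 = -1/6; 3j²(1 3 2; 0 1 -1) = Δ·Π!·Σ² = 8/105  (sign +1)
B: Δ: 2! 0! 4! / 7! → 1/105; sum: t=0:+1/8 = 1/8; 3j²(1 3 2; 1 -1 0) = Δ·Π!·Σ² = 2/35  (sign +1)
I_A²/I_B² = (8/105)/(2/35) = 4/3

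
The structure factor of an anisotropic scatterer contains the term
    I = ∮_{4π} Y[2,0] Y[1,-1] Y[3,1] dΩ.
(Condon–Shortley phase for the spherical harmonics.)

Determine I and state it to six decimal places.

Checks pass: Σm=0; 6 even; l₃=3∈[1,3].
(2·2+1)(2·1+1)(2·3+1) = 105
Δ: 0! 4! 2! / 7! → 1/105
sum: t=0:+1/4 = 1/4
3j²(2 1 3; 0 0 0) = Δ·Π!·Σ² = 3/35  (sign -1)
sum: t=0:+1/8 = 1/8
3j²(2 1 3; 0 -1 1) = Δ·Π!·Σ² = 2/35  (sign +1)
combine: 4πI² = 105·3/35·2/35 = 18/35
take √, sign -1: I = -0.20230066

-0.202301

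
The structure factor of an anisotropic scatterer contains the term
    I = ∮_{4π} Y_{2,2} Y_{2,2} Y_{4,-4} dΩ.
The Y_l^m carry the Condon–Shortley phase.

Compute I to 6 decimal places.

0.337168

Checks pass: Σm=0; 8 even; l₃=4∈[0,4].
(2·2+1)(2·2+1)(2·4+1) = 225
Δ: 0! 4! 4! / 9! → 1/630
sum: t=0:+1/16 = 1/16
3j²(2 2 4; 0 0 0) = Δ·Π!·Σ² = 2/35  (sign +1)
sum: t=0:+1/576 = 1/576
3j²(2 2 4; 2 2 -4) = Δ·Π!·Σ² = 1/9  (sign +1)
combine: 4πI² = 225·2/35·1/9 = 10/7
take √, sign +1: I = 0.33716777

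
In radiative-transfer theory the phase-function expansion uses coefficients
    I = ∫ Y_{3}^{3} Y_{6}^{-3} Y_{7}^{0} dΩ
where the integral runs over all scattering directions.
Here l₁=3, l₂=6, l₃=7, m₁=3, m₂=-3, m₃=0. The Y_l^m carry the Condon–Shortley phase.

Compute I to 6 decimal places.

-0.117879

m-sum 0 ✓  L=16 even ✓  3≤7≤9 ✓
Π(2lᵢ+1) = 7×13×15 = 1365
triangle coeff Δ(3,6,7) = 1/2042040
Σ_t [0,2]: t=0:+1/207360 t=1:−1/57600 t=2:+1/207360 = -1/129600
(3j)²=168/12155 [(3 6 7; 0 0 0)], sign=+1
Σ_t [0,0]: t=0:+1/1451520 = 1/1451520
(3j)²=45/4862 [(3 6 7; 3 -3 0)], sign=-1
⇒ 4πI² = 79380/454597
I = (-1)√(79380/454597/(4π)) = -0.11787924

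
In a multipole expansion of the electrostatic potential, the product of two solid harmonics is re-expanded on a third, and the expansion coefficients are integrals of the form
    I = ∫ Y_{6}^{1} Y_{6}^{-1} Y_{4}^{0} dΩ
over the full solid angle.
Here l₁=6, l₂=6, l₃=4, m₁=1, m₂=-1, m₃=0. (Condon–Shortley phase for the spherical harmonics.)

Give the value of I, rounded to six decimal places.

Rules hold: Σm=0, L=16 even, 0≤4≤12.
N = 13·13·9 = 1521
Δ = 8!·4!·4!/17! = 1/15315300
Racah Σ t=2..6: t=2:+1/829440 t=3:−1/25920 t=4:+1/9216 t=5:−1/25920 t=6:+1/829440 = 7/207360
⇒ 3j(6 6 4; 0 0 0)² = 28/2431, sgn +1
Racah Σ t=1..5: t=1:−1/2903040 t=2:+1/51840 t=3:−1/11520 t=4:+1/20736 t=5:−1/414720 = -1/45360
⇒ 3j(6 6 4; 1 -1 0)² = 1024/153153, sgn -1
4πI² = N·(3j₀)²·(3jₘ)² = 4096/34969
I = -1·√(0.117132/4π) = -0.09654581

-0.096546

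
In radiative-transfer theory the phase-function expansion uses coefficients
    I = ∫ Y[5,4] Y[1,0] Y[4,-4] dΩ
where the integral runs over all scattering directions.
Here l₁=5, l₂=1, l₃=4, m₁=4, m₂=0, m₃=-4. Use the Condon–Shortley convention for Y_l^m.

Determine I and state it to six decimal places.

0.147319

Rules hold: Σm=0, L=10 even, 4≤4≤6.
N = 11·3·9 = 297
Δ = 2!·8!·0!/11! = 1/495
Racah Σ t=1..1: t=1:−1/576 = -1/576
⇒ 3j(5 1 4; 0 0 0)² = 5/99, sgn -1
Racah Σ t=1..1: t=1:−1/40320 = -1/40320
⇒ 3j(5 1 4; 4 0 -4)² = 1/55, sgn -1
4πI² = N·(3j₀)²·(3jₘ)² = 3/11
I = +1·√(0.272727/4π) = 0.14731920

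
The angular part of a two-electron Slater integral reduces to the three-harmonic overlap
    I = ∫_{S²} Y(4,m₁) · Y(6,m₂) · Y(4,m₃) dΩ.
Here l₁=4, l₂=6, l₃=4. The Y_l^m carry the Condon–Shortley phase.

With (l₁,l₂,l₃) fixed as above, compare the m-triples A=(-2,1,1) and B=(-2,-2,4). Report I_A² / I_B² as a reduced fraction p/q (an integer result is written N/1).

63/80

Shared (l₁,l₂,l₃)=(4,6,4): N and (l;000)² cancel in I_A²/I_B².
A: Δ = 6!·2!·6!/15! = 1/1261260; Racah Σ t=4..6: t=4:+1/3456 t=5:−1/5760 t=6:+1/172800 = 7/57600; ⇒ 3j(4 6 4; -2 1 1)² = 21/2860, sgn -1
B: Δ = 6!·2!·6!/15! = 1/1261260; Racah Σ t=4..4: t=4:+1/69120 = 1/69120; ⇒ 3j(4 6 4; -2 -2 4)² = 4/429, sgn +1
I_A²/I_B² = (21/2860)/(4/429) = 63/80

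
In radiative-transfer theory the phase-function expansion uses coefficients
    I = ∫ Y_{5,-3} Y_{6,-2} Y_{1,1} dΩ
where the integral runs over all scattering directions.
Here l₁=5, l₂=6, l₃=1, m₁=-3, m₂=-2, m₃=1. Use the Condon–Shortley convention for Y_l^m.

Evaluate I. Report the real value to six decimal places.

0.000000

-3 − 2 + 1 = -4 ≠ 0: azimuthal integral kills it; I = 0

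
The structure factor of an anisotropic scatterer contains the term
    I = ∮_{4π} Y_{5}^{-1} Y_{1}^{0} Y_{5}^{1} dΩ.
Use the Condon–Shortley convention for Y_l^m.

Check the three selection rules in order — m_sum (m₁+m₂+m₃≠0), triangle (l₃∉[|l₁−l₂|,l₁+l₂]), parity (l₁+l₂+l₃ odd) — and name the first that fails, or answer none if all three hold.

Σmᵢ = 0  ✓
l₃∈[|l₁−l₂|,l₁+l₂]=[4,6], have l₃=5  ✓
Σlᵢ = 11 ⇒ odd  ✗

parity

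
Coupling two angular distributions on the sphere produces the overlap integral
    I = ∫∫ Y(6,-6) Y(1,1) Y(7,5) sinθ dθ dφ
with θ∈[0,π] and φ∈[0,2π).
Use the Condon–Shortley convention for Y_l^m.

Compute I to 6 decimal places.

Checks pass: Σm=0; 14 even; l₃=7∈[5,7].
(2·6+1)(2·1+1)(2·7+1) = 585
Δ: 0! 12! 2! / 15! → 1/1365
sum: t=0:+1/518400 = 1/518400
3j²(6 1 7; 0 0 0) = Δ·Π!·Σ² = 7/195  (sign -1)
sum: t=0:+1/958003200 = 1/958003200
3j²(6 1 7; -6 1 5) = Δ·Π!·Σ² = 1/1365  (sign +1)
combine: 4πI² = 585·7/195·1/1365 = 1/65
take √, sign -1: I = -0.03498955

-0.034990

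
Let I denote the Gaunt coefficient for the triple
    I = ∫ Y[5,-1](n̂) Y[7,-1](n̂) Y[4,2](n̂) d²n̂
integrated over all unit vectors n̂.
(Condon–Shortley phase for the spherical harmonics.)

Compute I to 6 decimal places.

Checks pass: Σm=0; 16 even; l₃=4∈[2,12].
(2·5+1)(2·7+1)(2·4+1) = 1485
Δ: 8! 2! 6! / 17! → 1/6126120
sum: t=3:−1/69120 t=4:+1/20736 t=5:−1/69120 = 1/51840
3j²(5 7 4; 0 0 0) = Δ·Π!·Σ² = 280/21879  (sign +1)
sum: t=4:+1/55296 t=5:−1/86400 t=6:+1/2073600 = 29/4147200
3j²(5 7 4; -1 -1 2) = Δ·Π!·Σ² = 841/145860  (sign +1)
combine: 4πI² = 1485·280/21879·841/145860 = 58870/537251
take √, sign +1: I = 0.09337991

0.093380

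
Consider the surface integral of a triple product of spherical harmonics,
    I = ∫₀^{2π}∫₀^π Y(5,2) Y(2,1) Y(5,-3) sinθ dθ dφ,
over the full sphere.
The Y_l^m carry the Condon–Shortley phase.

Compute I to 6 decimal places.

m-sum 0 ✓  L=12 even ✓  3≤5≤7 ✓
Π(2lᵢ+1) = 11×5×11 = 605
triangle coeff Δ(5,2,5) = 1/38610
Σ_t [0,2]: t=0:+1/2880 t=1:−1/576 t=2:+1/2880 = -1/960
(3j)²=10/429 [(5 2 5; 0 0 0)], sign=+1
Σ_t [1,2]: t=1:−1/2880 t=2:+1/10080 = -1/4032
(3j)²=10/429 [(5 2 5; 2 1 -3)], sign=-1
⇒ 4πI² = 500/1521
I = (-1)√(500/1521/(4π)) = -0.16173926

-0.161739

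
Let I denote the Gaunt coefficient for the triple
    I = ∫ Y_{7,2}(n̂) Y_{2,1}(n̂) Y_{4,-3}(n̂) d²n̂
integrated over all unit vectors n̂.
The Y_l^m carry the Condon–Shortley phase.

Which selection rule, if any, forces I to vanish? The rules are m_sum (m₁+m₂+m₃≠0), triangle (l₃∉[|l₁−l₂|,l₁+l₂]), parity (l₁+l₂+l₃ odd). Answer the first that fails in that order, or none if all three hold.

azimuthal sum: 2 + 1 − 3 = 0  ✓
5 ≤ 4 ≤ 9 (triangle on l)  ✗
L = 7 + 2 + 4 = 13 (odd)

triangle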